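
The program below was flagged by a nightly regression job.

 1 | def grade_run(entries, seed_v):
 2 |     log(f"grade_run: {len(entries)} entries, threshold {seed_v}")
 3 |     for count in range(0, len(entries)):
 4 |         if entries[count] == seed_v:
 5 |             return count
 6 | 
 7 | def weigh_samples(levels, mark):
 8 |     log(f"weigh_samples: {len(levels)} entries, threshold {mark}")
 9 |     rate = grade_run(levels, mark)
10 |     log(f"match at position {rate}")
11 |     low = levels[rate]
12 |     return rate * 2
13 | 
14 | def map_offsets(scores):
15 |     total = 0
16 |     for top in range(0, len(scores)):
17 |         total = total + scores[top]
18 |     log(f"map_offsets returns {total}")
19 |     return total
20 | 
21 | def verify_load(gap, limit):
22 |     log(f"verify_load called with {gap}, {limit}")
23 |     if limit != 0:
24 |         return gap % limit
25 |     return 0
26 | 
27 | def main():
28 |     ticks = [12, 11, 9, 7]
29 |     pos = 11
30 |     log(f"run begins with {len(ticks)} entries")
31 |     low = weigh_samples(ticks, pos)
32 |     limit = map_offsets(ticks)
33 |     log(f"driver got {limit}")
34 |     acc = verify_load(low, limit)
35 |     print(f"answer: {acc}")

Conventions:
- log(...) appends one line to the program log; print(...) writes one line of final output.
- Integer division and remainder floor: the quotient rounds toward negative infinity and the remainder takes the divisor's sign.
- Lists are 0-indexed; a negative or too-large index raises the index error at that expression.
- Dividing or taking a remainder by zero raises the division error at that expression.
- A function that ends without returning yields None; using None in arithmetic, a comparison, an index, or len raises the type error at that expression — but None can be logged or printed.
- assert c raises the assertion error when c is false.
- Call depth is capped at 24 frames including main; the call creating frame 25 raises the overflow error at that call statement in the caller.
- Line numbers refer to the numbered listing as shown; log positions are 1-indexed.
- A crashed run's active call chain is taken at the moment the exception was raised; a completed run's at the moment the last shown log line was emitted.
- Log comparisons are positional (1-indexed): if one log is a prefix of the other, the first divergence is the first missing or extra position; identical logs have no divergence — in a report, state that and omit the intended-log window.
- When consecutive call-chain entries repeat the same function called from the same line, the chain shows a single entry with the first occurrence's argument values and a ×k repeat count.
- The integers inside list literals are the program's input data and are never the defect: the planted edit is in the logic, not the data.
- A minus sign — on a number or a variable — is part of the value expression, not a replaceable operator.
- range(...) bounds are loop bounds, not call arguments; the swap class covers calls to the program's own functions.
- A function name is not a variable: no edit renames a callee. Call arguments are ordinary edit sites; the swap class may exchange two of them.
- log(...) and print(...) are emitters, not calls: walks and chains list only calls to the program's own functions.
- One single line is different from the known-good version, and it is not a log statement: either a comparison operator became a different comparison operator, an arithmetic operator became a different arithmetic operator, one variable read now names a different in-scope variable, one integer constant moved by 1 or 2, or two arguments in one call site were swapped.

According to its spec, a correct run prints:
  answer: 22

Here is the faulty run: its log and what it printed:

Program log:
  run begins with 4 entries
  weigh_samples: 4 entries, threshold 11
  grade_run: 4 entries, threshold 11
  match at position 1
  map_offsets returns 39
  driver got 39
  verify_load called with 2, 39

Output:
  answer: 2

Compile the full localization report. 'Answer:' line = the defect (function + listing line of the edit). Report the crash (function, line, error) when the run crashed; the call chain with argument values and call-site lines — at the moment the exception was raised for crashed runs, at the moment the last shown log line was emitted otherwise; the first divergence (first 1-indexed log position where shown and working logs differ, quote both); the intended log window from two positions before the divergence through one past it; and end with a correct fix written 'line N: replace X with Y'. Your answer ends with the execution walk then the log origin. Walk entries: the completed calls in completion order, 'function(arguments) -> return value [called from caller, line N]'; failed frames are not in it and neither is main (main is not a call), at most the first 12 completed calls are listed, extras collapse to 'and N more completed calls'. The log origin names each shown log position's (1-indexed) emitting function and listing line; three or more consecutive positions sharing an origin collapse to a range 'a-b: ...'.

Answer: the defect is in weigh_samples at line 12.
Key observation: The earliest visible damage is log position 7 — 'verify_load called with 2, 39' rather than the intended 'verify_load called with 22, 39'.
Call chain: main -> verify_load(2, 39) (called at line 34).
First divergence: position 7 — shown 'verify_load called with 2, 39', intended 'verify_load called with 22, 39'.
Intended log window:
  5: map_offsets returns 39
  6: driver got 39
  7: verify_load called with 22, 39
Execution walk:
  grade_run([12, 11, 9, 7], 11) -> 1  [called from weigh_samples, line 9]
  weigh_samples([12, 11, 9, 7], 11) -> 2  [called from main, line 31]
  map_offsets([12, 11, 9, 7]) -> 39  [called from main, line 32]
  verify_load(2, 39) -> 2  [called from main, line 34]
Origin of each log line:
  1: from main, line 30
  2: from weigh_samples, line 8
  3: from grade_run, line 2
  4: from weigh_samples, line 10
  5: from map_offsets, line 18
  6: from main, line 33
  7: from verify_load, line 22
A correct fix: line 12: replace `rate` with `low`.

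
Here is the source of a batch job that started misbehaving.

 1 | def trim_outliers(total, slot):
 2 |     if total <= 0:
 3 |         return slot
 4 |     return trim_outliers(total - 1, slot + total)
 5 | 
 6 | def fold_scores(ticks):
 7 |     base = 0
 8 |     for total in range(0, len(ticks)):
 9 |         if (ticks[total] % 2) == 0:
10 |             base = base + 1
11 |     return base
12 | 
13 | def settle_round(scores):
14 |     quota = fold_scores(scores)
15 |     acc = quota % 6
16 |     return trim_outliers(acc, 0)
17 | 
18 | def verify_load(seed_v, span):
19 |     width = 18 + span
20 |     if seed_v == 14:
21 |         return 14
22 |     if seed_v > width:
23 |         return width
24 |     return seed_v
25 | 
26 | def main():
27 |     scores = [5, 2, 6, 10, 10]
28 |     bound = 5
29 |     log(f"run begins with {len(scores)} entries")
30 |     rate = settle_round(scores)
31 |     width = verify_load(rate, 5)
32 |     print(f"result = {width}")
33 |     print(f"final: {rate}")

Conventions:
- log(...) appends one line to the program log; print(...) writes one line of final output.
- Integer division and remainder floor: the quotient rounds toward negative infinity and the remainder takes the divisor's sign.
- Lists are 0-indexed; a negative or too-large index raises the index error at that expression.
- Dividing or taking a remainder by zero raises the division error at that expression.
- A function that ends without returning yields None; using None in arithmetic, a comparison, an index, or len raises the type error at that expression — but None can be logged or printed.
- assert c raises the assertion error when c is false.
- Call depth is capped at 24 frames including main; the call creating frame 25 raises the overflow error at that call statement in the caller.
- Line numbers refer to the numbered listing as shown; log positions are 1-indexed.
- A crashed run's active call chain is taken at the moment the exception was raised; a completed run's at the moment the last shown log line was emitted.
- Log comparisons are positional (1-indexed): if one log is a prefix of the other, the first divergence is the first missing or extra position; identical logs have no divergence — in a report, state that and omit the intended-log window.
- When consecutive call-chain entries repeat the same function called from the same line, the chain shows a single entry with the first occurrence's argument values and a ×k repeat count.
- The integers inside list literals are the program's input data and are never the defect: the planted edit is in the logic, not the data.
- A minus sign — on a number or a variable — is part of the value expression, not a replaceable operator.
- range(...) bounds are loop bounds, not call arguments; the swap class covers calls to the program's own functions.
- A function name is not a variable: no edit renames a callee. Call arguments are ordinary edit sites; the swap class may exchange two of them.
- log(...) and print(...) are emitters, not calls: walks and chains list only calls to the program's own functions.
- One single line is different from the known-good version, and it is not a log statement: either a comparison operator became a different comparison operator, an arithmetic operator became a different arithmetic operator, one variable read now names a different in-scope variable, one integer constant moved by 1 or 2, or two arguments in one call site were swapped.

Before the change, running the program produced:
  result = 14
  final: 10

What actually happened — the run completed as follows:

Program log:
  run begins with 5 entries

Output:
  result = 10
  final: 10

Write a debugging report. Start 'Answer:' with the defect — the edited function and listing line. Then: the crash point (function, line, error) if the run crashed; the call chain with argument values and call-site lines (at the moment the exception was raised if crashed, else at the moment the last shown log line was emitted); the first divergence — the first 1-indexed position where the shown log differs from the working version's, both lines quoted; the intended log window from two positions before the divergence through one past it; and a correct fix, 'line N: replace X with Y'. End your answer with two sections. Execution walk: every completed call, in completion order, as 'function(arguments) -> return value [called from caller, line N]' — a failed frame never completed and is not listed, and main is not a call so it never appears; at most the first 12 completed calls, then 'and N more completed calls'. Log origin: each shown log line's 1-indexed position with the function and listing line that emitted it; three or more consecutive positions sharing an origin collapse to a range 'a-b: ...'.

Answer: the defect is in verify_load at line 20.
The tell: The two runs log identically and part ways only at the printed values.
Call chain: main.
First divergence: none; the two logs match at every position.
Execution walk:
  fold_scores([5, 2, 6, 10, 10]) -> 4  [called from settle_round, line 14]
  trim_outliers(0, 10) -> 10  [called from trim_outliers, line 4]
  trim_outliers(1, 9) -> 10  [called from trim_outliers, line 4]
  trim_outliers(2, 7) -> 10  [called from trim_outliers, line 4]
  trim_outliers(3, 4) -> 10  [called from trim_outliers, line 4]
  trim_outliers(4, 0) -> 10  [called from settle_round, line 16]
  settle_round([5, 2, 6, 10, 10]) -> 10  [called from main, line 30]
  verify_load(10, 5) -> 10  [called from main, line 31]
Origin of each log line:
  1: emitted by main (line 29)
A correct fix: line 20: replace `==` with `<`.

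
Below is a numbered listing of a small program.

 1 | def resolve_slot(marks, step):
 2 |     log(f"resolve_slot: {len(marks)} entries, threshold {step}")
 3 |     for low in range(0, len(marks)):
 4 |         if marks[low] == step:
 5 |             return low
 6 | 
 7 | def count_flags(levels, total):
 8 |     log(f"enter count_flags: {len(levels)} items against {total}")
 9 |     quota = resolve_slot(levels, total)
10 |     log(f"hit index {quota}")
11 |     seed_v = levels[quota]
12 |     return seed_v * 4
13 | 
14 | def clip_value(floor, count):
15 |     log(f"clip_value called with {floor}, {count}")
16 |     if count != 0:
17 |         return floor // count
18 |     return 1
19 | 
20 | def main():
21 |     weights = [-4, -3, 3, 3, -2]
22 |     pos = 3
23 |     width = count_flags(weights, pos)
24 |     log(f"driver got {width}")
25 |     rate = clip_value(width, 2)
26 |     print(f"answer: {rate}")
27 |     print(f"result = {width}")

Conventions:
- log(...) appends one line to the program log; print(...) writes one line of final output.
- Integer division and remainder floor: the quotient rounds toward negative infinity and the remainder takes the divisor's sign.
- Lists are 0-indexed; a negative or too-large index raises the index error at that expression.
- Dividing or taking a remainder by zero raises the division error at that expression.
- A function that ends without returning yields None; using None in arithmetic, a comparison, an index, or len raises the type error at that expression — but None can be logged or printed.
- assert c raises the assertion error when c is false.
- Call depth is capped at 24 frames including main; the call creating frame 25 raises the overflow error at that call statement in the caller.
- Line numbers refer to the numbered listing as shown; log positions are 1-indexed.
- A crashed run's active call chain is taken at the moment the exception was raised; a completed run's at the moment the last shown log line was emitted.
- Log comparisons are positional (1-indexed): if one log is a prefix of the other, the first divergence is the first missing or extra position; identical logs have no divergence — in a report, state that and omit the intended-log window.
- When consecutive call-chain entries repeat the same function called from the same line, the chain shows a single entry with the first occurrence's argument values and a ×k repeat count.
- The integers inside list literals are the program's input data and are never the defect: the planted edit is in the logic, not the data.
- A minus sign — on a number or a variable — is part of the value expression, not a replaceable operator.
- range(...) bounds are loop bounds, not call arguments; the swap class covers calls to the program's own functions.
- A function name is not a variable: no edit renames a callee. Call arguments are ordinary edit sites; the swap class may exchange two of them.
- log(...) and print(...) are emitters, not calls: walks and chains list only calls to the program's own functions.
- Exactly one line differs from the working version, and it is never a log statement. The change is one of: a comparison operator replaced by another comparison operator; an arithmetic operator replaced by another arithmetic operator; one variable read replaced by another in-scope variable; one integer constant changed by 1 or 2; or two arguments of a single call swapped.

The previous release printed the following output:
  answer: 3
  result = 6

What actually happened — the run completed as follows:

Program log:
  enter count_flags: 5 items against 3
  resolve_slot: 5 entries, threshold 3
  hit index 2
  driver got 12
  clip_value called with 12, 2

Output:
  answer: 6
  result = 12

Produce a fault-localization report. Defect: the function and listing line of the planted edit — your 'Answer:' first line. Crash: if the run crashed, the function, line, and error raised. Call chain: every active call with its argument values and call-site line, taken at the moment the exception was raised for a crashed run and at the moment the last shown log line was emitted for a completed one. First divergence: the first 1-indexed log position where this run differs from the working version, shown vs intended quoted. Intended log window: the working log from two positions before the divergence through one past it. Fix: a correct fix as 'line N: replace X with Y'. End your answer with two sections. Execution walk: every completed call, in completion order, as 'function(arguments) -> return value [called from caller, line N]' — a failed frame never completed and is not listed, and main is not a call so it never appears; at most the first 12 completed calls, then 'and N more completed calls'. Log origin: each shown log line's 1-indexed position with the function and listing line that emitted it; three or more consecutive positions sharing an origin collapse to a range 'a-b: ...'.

Answer: the defect is in count_flags at line 12.
Key fact: Log line 4 is where behavior first shows: 'driver got 12' appears instead of 'driver got 6'.
Call chain: main -> clip_value(12, 2) (called at line 25).
First divergence: position 4 — the shown line 'driver got 12' should read 'driver got 6'.
Intended log window:
  2: resolve_slot: 5 entries, threshold 3
  3: hit index 2
  4: driver got 6
  5: clip_value called with 6, 2
Execution walk:
  resolve_slot([-4, -3, 3, 3, -2], 3) -> 2  [called from count_flags, line 9]
  count_flags([-4, -3, 3, 3, -2], 3) -> 12  [called from main, line 23]
  clip_value(12, 2) -> 6  [called from main, line 25]
Origin of each log line:
  1: from count_flags, line 8
  2: from resolve_slot, line 2
  3: from count_flags, line 10
  4: from main, line 24
  5: from clip_value, line 15
A correct fix: line 12: replace `4` with `2`.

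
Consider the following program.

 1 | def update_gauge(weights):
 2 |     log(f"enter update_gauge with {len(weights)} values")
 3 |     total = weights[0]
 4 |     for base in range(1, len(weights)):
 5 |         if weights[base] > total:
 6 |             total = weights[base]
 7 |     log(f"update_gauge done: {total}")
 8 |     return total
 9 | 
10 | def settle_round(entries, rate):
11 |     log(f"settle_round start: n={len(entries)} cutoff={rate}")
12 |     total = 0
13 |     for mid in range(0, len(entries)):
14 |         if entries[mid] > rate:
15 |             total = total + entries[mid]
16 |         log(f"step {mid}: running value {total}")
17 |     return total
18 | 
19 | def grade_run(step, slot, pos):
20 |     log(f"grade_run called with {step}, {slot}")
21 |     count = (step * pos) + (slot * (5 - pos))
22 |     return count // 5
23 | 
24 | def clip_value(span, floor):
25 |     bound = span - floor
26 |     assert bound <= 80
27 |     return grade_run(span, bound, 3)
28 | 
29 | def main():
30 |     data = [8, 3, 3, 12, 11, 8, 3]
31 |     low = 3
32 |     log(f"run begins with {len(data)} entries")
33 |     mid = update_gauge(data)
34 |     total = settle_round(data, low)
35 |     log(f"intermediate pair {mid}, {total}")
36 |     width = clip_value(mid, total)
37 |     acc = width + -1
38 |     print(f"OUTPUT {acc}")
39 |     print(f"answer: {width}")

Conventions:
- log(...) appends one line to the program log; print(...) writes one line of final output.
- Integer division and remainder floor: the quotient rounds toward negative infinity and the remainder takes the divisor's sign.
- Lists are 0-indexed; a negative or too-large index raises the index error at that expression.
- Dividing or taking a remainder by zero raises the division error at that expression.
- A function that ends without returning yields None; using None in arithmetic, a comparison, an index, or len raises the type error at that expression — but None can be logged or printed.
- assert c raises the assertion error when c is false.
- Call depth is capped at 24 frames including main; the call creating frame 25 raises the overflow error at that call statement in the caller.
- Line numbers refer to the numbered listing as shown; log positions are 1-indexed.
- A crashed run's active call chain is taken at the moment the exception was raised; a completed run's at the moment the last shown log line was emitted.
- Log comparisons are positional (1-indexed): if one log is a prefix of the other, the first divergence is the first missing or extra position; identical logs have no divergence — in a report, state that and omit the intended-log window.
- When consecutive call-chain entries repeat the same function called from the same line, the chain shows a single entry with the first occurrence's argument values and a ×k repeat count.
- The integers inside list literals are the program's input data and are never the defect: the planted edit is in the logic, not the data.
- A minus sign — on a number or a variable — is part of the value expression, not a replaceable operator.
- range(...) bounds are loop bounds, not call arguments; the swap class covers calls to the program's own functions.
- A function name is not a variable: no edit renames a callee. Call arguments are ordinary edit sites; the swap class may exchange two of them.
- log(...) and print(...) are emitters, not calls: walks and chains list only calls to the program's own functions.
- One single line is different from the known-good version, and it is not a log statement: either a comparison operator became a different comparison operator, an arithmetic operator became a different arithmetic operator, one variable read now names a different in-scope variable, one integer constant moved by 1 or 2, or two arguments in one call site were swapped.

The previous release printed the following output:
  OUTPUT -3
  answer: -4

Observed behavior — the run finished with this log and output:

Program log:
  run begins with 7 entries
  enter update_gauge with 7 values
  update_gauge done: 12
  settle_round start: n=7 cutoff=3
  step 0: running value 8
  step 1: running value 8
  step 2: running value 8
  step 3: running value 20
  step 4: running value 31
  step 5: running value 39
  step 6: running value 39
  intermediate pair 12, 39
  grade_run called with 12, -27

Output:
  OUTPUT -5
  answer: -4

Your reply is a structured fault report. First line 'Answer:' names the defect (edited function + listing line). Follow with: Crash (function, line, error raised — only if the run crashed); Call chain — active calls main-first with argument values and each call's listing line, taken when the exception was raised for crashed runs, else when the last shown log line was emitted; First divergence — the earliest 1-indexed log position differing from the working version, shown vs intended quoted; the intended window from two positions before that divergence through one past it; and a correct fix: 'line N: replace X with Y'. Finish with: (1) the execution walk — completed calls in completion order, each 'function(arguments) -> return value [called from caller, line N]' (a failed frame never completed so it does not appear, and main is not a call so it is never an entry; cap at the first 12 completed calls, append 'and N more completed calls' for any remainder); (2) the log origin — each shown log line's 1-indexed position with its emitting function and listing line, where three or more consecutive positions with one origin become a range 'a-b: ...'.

Answer: the defect is in main at line 37.
The tell: Every logged value matches the working version; the printed result is what differs.
Call chain: main -> clip_value(12, 39) (called at line 36) -> grade_run(12, -27, 3) (called at line 27).
First divergence: none; the two logs match at every position.
Execution walk:
  update_gauge([8, 3, 3, 12, 11, 8, 3]) -> 12  [called from main, line 33]
  settle_round([8, 3, 3, 12, 11, 8, 3], 3) -> 39  [called from main, line 34]
  grade_run(12, -27, 3) -> -4  [called from clip_value, line 27]
  clip_value(12, 39) -> -4  [called from main, line 36]
Log origin:
  1: from main, line 32
  2: from update_gauge, line 2
  3: from update_gauge, line 7
  4: from settle_round, line 11
  5-11: from settle_round, line 16
  12: from main, line 35
  13: from grade_run, line 20
A correct fix: line 37: replace `-1` with `1`.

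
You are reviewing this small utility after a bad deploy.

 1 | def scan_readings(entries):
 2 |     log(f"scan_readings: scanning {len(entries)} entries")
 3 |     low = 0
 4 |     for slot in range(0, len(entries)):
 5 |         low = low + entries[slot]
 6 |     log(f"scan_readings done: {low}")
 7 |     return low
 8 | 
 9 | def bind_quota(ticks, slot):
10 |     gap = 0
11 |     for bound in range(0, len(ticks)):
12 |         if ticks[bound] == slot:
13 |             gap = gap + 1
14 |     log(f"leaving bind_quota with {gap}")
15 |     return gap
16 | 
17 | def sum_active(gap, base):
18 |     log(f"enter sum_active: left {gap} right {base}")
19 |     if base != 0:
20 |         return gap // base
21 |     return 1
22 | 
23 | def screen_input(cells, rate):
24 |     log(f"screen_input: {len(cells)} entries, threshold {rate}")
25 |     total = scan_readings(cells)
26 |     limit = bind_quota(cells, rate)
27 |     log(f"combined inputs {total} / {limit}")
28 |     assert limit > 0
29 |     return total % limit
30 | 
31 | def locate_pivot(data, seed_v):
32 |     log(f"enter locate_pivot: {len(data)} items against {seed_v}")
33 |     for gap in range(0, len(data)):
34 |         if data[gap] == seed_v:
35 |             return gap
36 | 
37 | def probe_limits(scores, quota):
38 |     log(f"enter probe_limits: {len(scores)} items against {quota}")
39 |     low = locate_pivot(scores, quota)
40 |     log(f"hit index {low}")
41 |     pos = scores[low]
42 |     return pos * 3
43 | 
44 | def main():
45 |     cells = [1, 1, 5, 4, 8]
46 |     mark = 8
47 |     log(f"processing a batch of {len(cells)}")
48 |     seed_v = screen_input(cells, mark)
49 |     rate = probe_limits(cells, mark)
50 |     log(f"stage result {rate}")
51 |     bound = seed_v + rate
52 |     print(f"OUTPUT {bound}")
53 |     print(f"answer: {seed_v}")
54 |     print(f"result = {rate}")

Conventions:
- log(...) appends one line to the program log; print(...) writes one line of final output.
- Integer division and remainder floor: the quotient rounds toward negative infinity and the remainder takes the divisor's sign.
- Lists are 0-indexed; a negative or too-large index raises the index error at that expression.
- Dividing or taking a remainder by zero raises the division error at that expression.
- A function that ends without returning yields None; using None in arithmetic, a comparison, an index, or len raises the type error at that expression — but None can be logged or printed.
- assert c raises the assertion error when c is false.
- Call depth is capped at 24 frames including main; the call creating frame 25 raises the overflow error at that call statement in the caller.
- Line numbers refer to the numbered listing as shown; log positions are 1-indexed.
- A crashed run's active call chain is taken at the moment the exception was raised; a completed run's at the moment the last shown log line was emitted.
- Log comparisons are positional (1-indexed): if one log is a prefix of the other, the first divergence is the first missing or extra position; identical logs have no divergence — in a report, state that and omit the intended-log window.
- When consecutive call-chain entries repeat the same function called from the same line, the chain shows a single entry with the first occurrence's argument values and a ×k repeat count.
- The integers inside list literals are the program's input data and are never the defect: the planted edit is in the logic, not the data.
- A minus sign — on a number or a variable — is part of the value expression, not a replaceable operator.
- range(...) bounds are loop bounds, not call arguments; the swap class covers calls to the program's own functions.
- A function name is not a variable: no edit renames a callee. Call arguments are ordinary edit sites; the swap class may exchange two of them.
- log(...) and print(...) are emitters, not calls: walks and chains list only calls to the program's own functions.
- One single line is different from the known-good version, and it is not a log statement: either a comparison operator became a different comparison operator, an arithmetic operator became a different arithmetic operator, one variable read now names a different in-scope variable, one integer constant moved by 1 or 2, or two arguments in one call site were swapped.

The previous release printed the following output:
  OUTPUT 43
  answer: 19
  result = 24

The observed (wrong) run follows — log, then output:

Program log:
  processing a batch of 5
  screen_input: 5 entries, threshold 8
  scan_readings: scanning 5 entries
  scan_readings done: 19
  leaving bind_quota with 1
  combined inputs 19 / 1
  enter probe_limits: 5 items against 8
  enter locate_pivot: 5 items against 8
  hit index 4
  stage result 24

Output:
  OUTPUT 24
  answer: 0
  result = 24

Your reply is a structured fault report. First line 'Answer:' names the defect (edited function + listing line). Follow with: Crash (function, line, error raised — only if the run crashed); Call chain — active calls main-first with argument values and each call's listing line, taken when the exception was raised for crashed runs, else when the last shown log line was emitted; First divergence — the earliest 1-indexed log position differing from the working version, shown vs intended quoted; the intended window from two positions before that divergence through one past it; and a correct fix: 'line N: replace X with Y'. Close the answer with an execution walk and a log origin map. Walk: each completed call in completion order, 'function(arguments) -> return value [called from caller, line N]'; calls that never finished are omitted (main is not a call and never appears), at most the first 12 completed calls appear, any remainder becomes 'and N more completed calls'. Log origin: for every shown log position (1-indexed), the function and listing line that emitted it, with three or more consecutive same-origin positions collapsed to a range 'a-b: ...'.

Answer: the defect is in screen_input at line 29.
The tell: Every logged value matches the working version; the printed result is what differs.
Call chain: main.
First divergence: none (the log streams are identical).
Execution walk:
  scan_readings([1, 1, 5, 4, 8]) -> 19  [called from screen_input, line 25]
  bind_quota([1, 1, 5, 4, 8], 8) -> 1  [called from screen_input, line 26]
  screen_input([1, 1, 5, 4, 8], 8) -> 0  [called from main, line 48]
  locate_pivot([1, 1, 5, 4, 8], 8) -> 4  [called from probe_limits, line 39]
  probe_limits([1, 1, 5, 4, 8], 8) -> 24  [called from main, line 49]
Log origin:
  1: emitted by main (line 47)
  2: emitted by screen_input (line 24)
  3: emitted by scan_readings (line 2)
  4: emitted by scan_readings (line 6)
  5: emitted by bind_quota (line 14)
  6: emitted by screen_input (line 27)
  7: emitted by probe_limits (line 38)
  8: emitted by locate_pivot (line 32)
  9: emitted by probe_limits (line 40)
  10: emitted by main (line 50)
A correct fix: line 29: replace `%` with `//`.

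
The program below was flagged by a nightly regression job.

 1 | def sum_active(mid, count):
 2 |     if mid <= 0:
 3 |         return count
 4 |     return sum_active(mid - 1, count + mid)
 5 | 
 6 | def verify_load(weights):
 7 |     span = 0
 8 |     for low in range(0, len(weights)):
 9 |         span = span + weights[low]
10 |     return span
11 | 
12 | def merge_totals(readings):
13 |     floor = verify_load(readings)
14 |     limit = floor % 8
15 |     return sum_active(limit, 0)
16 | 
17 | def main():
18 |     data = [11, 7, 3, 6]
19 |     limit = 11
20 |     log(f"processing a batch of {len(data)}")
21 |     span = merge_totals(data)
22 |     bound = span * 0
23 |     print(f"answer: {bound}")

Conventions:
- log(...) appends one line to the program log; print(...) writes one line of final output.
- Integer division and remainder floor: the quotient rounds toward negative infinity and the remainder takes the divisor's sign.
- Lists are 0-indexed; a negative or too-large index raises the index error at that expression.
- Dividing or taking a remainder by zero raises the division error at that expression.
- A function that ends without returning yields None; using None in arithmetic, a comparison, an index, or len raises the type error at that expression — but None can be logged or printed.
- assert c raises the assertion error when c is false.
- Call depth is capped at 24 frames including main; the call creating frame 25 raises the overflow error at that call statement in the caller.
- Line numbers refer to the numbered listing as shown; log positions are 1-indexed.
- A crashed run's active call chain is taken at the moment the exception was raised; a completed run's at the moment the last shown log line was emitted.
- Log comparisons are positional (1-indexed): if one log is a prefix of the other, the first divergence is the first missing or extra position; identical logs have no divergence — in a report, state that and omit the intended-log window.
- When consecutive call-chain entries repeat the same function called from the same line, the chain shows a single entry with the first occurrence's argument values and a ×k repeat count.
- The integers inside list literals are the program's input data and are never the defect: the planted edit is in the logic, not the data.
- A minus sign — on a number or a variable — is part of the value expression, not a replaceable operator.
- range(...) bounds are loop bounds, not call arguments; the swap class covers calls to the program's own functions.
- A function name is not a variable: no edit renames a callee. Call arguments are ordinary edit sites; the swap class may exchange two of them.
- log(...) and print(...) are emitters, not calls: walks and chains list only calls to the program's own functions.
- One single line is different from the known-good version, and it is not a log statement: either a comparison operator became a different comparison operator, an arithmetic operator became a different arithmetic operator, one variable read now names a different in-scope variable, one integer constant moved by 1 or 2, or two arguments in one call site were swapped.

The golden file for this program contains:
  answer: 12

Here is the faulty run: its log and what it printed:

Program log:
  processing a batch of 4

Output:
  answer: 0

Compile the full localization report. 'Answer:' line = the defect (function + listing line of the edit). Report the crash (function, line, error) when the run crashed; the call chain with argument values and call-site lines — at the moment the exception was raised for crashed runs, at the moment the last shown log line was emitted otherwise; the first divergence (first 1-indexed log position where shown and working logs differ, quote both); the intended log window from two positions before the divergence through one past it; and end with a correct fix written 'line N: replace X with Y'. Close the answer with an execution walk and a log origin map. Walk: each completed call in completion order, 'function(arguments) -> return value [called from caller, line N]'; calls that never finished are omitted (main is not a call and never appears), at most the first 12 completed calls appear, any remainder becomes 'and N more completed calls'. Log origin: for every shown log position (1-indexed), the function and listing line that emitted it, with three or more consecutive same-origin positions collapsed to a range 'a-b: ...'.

Answer: the defect is in main at line 22.
Key observation: The two runs log identically and part ways only at the printed values.
Call chain: main.
First divergence: there is none — every log position agrees.
Execution walk:
  verify_load([11, 7, 3, 6]) -> 27  [called from merge_totals, line 13]
  sum_active(0, 6) -> 6  [called from sum_active, line 4]
  sum_active(1, 5) -> 6  [called from sum_active, line 4]
  sum_active(2, 3) -> 6  [called from sum_active, line 4]
  sum_active(3, 0) -> 6  [called from merge_totals, line 15]
  merge_totals([11, 7, 3, 6]) -> 6  [called from main, line 21]
Log origin:
  1: logged in main at line 20
A correct fix: line 22: replace `0` with `2`.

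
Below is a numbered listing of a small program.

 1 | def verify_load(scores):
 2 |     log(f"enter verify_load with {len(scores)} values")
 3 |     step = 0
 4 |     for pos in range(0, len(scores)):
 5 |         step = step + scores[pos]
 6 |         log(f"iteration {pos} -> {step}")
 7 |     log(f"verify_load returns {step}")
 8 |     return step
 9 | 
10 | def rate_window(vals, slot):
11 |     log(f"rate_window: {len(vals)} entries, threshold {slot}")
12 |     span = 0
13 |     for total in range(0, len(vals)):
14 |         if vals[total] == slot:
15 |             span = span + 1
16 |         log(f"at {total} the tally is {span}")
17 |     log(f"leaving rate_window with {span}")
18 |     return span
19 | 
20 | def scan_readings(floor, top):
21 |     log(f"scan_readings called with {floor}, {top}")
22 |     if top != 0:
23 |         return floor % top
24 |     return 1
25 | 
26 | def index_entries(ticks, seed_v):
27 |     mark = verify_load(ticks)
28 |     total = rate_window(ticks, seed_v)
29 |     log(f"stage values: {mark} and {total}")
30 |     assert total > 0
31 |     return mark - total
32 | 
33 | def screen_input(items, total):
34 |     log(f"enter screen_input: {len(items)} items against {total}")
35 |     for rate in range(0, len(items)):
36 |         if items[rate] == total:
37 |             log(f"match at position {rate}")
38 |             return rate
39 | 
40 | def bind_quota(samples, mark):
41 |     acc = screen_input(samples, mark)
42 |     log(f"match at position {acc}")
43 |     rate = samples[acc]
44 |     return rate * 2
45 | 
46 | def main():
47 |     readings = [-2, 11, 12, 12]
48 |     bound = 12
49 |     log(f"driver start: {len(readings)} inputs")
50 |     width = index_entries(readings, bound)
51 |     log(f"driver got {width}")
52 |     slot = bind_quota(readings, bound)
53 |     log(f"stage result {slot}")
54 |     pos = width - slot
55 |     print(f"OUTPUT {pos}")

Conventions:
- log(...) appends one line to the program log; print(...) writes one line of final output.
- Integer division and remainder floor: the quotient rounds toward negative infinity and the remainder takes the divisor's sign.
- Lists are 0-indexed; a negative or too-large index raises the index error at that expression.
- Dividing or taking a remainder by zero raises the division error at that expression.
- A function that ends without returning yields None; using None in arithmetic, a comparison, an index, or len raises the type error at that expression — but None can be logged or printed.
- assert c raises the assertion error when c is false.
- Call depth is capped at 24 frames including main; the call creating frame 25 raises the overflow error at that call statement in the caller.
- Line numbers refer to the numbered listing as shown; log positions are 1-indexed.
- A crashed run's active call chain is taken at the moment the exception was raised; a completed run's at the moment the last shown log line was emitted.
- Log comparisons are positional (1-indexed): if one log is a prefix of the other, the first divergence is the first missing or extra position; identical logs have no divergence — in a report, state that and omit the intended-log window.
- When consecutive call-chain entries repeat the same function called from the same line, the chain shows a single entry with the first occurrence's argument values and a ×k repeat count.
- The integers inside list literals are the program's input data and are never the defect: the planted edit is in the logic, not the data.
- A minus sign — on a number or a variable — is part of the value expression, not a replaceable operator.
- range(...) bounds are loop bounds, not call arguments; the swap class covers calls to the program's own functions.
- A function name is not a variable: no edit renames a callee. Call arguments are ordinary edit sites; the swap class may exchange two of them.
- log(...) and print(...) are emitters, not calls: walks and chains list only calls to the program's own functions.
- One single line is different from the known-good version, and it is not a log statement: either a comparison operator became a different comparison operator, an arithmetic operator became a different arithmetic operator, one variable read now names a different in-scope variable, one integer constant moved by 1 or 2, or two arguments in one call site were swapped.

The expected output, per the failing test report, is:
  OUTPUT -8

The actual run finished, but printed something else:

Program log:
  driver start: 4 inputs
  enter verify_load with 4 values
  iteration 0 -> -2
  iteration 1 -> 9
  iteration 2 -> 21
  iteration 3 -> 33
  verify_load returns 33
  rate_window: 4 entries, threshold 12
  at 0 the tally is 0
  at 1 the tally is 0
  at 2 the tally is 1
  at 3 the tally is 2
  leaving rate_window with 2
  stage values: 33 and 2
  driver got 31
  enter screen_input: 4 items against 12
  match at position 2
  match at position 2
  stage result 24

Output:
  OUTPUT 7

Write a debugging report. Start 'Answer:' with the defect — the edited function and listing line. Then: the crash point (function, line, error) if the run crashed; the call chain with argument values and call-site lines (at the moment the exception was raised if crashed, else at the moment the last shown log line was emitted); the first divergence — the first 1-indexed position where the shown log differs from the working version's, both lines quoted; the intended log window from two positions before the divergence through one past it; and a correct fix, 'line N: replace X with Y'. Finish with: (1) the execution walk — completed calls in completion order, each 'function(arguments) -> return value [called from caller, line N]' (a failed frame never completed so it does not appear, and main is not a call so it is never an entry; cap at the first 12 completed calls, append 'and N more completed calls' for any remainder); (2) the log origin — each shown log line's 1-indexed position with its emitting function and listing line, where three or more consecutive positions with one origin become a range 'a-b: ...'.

Answer: the defect is in index_entries at line 31.
Core observation: Log line 15 is where behavior first shows: 'driver got 31' appears instead of 'driver got 16'.
Call chain: main.
First divergence: at position 15 the run shows 'driver got 31' where the working version logs 'driver got 16'.
Intended log window:
  13: leaving rate_window with 2
  14: stage values: 33 and 2
  15: driver got 16
  16: enter screen_input: 4 items against 12
Execution walk:
  verify_load([-2, 11, 12, 12]) -> 33  [called from index_entries, line 27]
  rate_window([-2, 11, 12, 12], 12) -> 2  [called from index_entries, line 28]
  index_entries([-2, 11, 12, 12], 12) -> 31  [called from main, line 50]
  screen_input([-2, 11, 12, 12], 12) -> 2  [called from bind_quota, line 41]
  bind_quota([-2, 11, 12, 12], 12) -> 24  [called from main, line 52]
Log origin:
  1: from main, line 49
  2: from verify_load, line 2
  3-6: from verify_load, line 6
  7: from verify_load, line 7
  8: from rate_window, line 11
  9-12: from rate_window, line 16
  13: from rate_window, line 17
  14: from index_entries, line 29
  15: from main, line 51
  16: from screen_input, line 34
  17: from screen_input, line 37
  18: from bind_quota, line 42
  19: from main, line 53
A correct fix: line 31: replace `-` with `//`.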